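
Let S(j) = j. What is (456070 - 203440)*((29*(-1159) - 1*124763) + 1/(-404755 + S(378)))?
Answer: -16179133321637370/404377 ≈ -4.0010e+10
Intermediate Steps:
(456070 - 203440)*((29*(-1159) - 1*124763) + 1/(-404755 + S(378))) = (456070 - 203440)*((29*(-1159) - 1*124763) + 1/(-404755 + 378)) = 252630*((-33611 - 124763) + 1/(-404377)) = 252630*(-158374 - 1/404377) = 252630*(-64042802999/404377) = -16179133321637370/404377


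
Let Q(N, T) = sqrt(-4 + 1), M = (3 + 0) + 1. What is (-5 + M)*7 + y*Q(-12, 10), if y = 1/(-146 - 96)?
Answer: -7 - I*sqrt(3)/242 ≈ -7.0 - 0.0071572*I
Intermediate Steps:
M = 4 (M = 3 + 1 = 4)
Q(N, T) = I*sqrt(3) (Q(N, T) = sqrt(-3) = I*sqrt(3))
y = -1/242 (y = 1/(-242) = -1/242 ≈ -0.0041322)
(-5 + M)*7 + y*Q(-12, 10) = (-5 + 4)*7 - I*sqrt(3)/242 = -1*7 - I*sqrt(3)/242 = -7 - I*sqrt(3)/242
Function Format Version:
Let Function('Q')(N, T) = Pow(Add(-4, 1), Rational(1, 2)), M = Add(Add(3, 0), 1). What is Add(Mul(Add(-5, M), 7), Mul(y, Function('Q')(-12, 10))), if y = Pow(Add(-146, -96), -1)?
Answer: Add(-7, Mul(Rational(-1, 242), I, Pow(3, Rational(1, 2)))) ≈ Add(-7.0000, Mul(-0.0071572, I))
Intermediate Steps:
M = 4 (M = Add(3, 1) = 4)
Function('Q')(N, T) = Mul(I, Pow(3, Rational(1, 2))) (Function('Q')(N, T) = Pow(-3, Rational(1, 2)) = Mul(I, Pow(3, Rational(1, 2))))
y = Rational(-1, 242) (y = Pow(-242, -1) = Rational(-1, 242) ≈ -0.0041322)
Add(Mul(Add(-5, M), 7), Mul(y, Function('Q')(-12, 10))) = Add(Mul(Add(-5, 4), 7), Mul(Rational(-1, 242), Mul(I, Pow(3, Rational(1, 2))))) = Add(Mul(-1, 7), Mul(Rational(-1, 242), I, Pow(3, Rational(1, 2)))) = Add(-7, Mul(Rational(-1, 242), I, Pow(3, Rational(1, 2))))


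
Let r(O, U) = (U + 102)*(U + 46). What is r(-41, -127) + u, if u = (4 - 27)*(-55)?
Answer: 3290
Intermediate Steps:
r(O, U) = (46 + U)*(102 + U) (r(O, U) = (102 + U)*(46 + U) = (46 + U)*(102 + U))
u = 1265 (u = -23*(-55) = 1265)
r(-41, -127) + u = (4692 + (-127)**2 + 148*(-127)) + 1265 = (4692 + 16129 - 18796) + 1265 = 2025 + 1265 = 3290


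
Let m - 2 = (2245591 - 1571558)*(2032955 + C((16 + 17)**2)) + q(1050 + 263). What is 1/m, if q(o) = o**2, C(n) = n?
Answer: 1/1371014503423 ≈ 7.2939e-13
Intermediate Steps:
m = 1371014503423 (m = 2 + ((2245591 - 1571558)*(2032955 + (16 + 17)**2) + (1050 + 263)**2) = 2 + (674033*(2032955 + 33**2) + 1313**2) = 2 + (674033*(2032955 + 1089) + 1723969) = 2 + (674033*2034044 + 1723969) = 2 + (1371012779452 + 1723969) = 2 + 1371014503421 = 1371014503423)
1/m = 1/1371014503423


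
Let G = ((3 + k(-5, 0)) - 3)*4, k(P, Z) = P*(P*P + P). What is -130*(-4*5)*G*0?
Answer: 0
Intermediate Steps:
k(P, Z) = P*(P + P**2) (k(P, Z) = P*(P**2 + P) = P*(P + P**2))
G = -400 (G = ((3 + (-5)**2*(1 - 5)) - 3)*4 = ((3 + 25*(-4)) - 3)*4 = ((3 - 100) - 3)*4 = (-97 - 3)*4 = -100*4 = -400)
-130*(-4*5)*G*0 = -130*-4*5*(-400)*0 = -130*(-20*(-400))*0 = -1040000*0 = -130*0 = 0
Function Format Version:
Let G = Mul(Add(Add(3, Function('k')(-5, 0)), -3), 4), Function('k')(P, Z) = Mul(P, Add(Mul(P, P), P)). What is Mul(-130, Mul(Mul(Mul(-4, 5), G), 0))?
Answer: 0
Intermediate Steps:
Function('k')(P, Z) = Mul(P, Add(P, Pow(P, 2))) (Function('k')(P, Z) = Mul(P, Add(Pow(P, 2), P)) = Mul(P, Add(P, Pow(P, 2))))
G = -400 (G = Mul(Add(Add(3, Mul(Pow(-5, 2), Add(1, -5))), -3), 4) = Mul(Add(Add(3, Mul(25, -4)), -3), 4) = Mul(Add(Add(3, -100), -3), 4) = Mul(Add(-97, -3), 4) = Mul(-100, 4) = -400)
Mul(-130, Mul(Mul(Mul(-4, 5), G), 0)) = Mul(-130, Mul(Mul(Mul(-4, 5), -400), 0)) = Mul(-130, Mul(Mul(-20, -400), 0)) = Mul(-130, Mul(8000, 0)) = Mul(-130, 0) = 0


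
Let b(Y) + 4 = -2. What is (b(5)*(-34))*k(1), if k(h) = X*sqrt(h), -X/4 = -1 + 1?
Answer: 0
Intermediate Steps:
X = 0 (X = -4*(-1 + 1) = -4*0 = 0)
b(Y) = -6 (b(Y) = -4 - 2 = -6)
k(h) = 0 (k(h) = 0*sqrt(h) = 0)
(b(5)*(-34))*k(1) = -6*(-34)*0 = 204*0 = 0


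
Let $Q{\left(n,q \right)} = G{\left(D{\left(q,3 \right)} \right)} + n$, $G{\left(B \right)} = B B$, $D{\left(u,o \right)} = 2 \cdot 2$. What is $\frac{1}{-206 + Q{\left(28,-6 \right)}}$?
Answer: $- \frac{1}{162} \approx -0.0061728$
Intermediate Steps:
$D{\left(u,o \right)} = 4$
$G{\left(B \right)} = B^{2}$
$Q{\left(n,q \right)} = 16 + n$ ($Q{\left(n,q \right)} = 4^{2} + n = 16 + n$)
$\frac{1}{-206 + Q{\left(28,-6 \right)}} = \frac{1}{-206 + \left(16 + 28\right)} = \frac{1}{-206 + 44} = \frac{1}{-162} = - \frac{1}{162}$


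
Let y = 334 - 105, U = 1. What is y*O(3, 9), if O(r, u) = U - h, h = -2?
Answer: 687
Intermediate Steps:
O(r, u) = 3 (O(r, u) = 1 - 1*(-2) = 1 + 2 = 3)
y = 229
y*O(3, 9) = 229*3 = 687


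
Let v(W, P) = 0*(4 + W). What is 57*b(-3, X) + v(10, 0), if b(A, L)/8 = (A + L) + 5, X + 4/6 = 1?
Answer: 1064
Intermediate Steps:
X = 1/3 (X = -2/3 + 1 = 1/3 ≈ 0.33333)
b(A, L) = 40 + 8*A + 8*L (b(A, L) = 8*((A + L) + 5) = 8*(5 + A + L) = 40 + 8*A + 8*L)
v(W, P) = 0
57*b(-3, X) + v(10, 0) = 57*(40 + 8*(-3) + 8*(1/3)) + 0 = 57*(40 - 24 + 8/3) + 0 = 57*(56/3) + 0 = 1064 + 0 = 1064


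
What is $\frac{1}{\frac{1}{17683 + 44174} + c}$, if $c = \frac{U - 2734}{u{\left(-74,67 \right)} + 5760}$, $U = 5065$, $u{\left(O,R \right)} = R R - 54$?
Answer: $\frac{630632115}{144198862} \approx 4.3734$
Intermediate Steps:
$u{\left(O,R \right)} = -54 + R^{2}$ ($u{\left(O,R \right)} = R^{2} - 54 = -54 + R^{2}$)
$c = \frac{2331}{10195}$ ($c = \frac{5065 - 2734}{\left(-54 + 67^{2}\right) + 5760} = \frac{2331}{\left(-54 + 4489\right) + 5760} = \frac{2331}{4435 + 5760} = \frac{2331}{10195} \approx 0.22864$)
$\frac{1}{\frac{1}{17683 + 44174} + c} = \frac{1}{\frac{1}{17683 + 44174} + \frac{2331}{10195}} = \frac{1}{\frac{1}{61857} + \frac{2331}{10195}} = \frac{1}{\frac{144198862}{630632115}} = \frac{630632115}{144198862}$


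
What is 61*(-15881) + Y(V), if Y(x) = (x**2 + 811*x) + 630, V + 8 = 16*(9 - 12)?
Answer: -1010391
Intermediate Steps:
V = -56 (V = -8 + 16*(9 - 12) = -8 + 16*(-3) = -8 - 48 = -56)
Y(x) = 630 + x**2 + 811*x
61*(-15881) + Y(V) = 61*(-15881) + (630 + (-56)**2 + 811*(-56)) = -968741 + (630 + 3136 - 45416) = -968741 - 41650 = -1010391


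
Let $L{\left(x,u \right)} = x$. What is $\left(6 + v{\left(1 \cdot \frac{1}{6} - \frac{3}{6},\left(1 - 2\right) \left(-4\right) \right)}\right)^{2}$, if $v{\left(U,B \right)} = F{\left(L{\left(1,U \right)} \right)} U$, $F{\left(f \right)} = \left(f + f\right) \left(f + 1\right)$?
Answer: $\frac{196}{9} \approx 21.778$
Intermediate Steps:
$F{\left(f \right)} = 2 f \left(1 + f\right)$
$v{\left(U,B \right)} = 4 U$ ($v{\left(U,B \right)} = 2 \cdot 1 \left(1 + 1\right) U = 2 \cdot 1 \cdot 2 U = 4 U$)
$\left(6 + v{\left(1 \cdot \frac{1}{6} - \frac{3}{6},\left(1 - 2\right) \left(-4\right) \right)}\right)^{2} = \left(6 + 4 \left(1 \cdot \frac{1}{6} - \frac{3}{6}\right)\right)^{2} = \left(6 + 4 \left(1 \cdot \frac{1}{6} - \frac{1}{2}\right)\right)^{2} = \left(6 + 4 \left(\frac{1}{6} - \frac{1}{2}\right)\right)^{2} = \left(6 + 4 \left(- \frac{1}{3}\right)\right)^{2} = \left(6 - \frac{4}{3}\right)^{2} = \left(\frac{14}{3}\right)^{2} = \frac{196}{9}$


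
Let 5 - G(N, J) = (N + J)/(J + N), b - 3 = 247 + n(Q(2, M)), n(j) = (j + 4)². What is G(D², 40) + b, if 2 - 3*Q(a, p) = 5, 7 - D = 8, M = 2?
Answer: 263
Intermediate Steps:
D = -1 (D = 7 - 1*8 = 7 - 8 = -1)
Q(a, p) = -1 (Q(a, p) = ⅔ - ⅓*5 = ⅔ - 5/3 = -1)
n(j) = (4 + j)²
b = 259 (b = 3 + (247 + (4 - 1)²) = 3 + (247 + 3²) = 3 + (247 + 9) = 3 + 256 = 259)
G(N, J) = 4 (G(N, J) = 5 - (N + J)/(J + N) = 5 - (J + N)/(J + N) = 5 - 1*1 = 5 - 1 = 4)
G(D², 40) + b = 4 + 259 = 263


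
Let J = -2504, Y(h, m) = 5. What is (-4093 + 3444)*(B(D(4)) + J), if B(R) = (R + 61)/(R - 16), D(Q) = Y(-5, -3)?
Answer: 1628990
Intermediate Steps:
D(Q) = 5
B(R) = (61 + R)/(-16 + R)
(-4093 + 3444)*(B(D(4)) + J) = (-4093 + 3444)*((61 + 5)/(-16 + 5) - 2504) = -649*(66/(-11) - 2504) = -649*(-1/11*66 - 2504) = -649*(-6 - 2504) = -649*(-2510) = 1628990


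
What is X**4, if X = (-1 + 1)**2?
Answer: 0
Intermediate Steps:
X = 0 (X = 0**2 = 0)
X**4 = 0**4 = 0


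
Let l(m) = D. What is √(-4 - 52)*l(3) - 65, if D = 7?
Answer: -65 + 14*I*√14 ≈ -65.0 + 52.383*I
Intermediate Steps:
l(m) = 7
√(-4 - 52)*l(3) - 65 = √(-4 - 52)*7 - 65 = √(-56)*7 - 65 = (2*I*√14)*7 - 65 = 14*I*√14 - 65 = -65 + 14*I*√14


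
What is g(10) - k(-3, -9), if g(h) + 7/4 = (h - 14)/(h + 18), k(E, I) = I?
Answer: 199/28 ≈ 7.1071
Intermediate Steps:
g(h) = -7/4 + (-14 + h)/(18 + h) (g(h) = -7/4 + (h - 14)/(h + 18) = -7/4 + (-14 + h)/(18 + h))
g(10) - k(-3, -9) = (-182 - 3*10)/(4*(18 + 10)) - 1*(-9) = (¼)*(-182 - 30)/28 + 9 = (¼)*(1/28)*(-212) + 9 = -53/28 + 9 = 199/28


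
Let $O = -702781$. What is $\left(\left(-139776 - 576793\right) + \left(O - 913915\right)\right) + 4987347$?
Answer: $2654082$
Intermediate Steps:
$\left(\left(-139776 - 576793\right) + \left(O - 913915\right)\right) + 4987347 = \left(\left(-139776 - 576793\right) - 1616696\right) + 4987347 = \left(-716569 - 1616696\right) + 4987347 = -2333265 + 4987347 = 2654082$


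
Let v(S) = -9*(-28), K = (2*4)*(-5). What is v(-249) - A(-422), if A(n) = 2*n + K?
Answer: 1136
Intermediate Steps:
K = -40 (K = 8*(-5) = -40)
v(S) = 252
A(n) = -40 + 2*n (A(n) = 2*n - 40 = -40 + 2*n)
v(-249) - A(-422) = 252 - (-40 + 2*(-422)) = 252 - (-40 - 844) = 252 - 1*(-884) = 252 + 884 = 1136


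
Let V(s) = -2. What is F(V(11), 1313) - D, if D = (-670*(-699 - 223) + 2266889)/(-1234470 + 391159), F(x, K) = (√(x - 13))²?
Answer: -9765036/843311 ≈ -11.579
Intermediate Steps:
F(x, K) = -13 + x (F(x, K) = (√(-13 + x))² = -13 + x)
D = -2884629/843311 (D = (-670*(-922) + 2266889)/(-843311) = (617740 + 2266889)*(-1/843311) = 2884629*(-1/843311) = -2884629/843311 ≈ -3.4206)
F(V(11), 1313) - D = (-13 - 2) - 1*(-2884629/843311) = -15 + 2884629/843311 = -9765036/843311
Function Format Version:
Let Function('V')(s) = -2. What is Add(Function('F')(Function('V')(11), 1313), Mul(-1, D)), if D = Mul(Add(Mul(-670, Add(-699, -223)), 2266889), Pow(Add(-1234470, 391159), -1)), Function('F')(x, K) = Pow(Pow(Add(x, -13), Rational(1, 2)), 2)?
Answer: Rational(-9765036, 843311) ≈ -11.579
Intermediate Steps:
Function('F')(x, K) = Add(-13, x) (Function('F')(x, K) = Pow(Pow(Add(-13, x), Rational(1, 2)), 2) = Add(-13, x))
D = Rational(-2884629, 843311) (D = Mul(Add(Mul(-670, -922), 2266889), Pow(-843311, -1)) = Mul(Add(617740, 2266889), Rational(-1, 843311)) = Mul(2884629, Rational(-1, 843311)) = Rational(-2884629, 843311) ≈ -3.4206)
Add(Function('F')(Function('V')(11), 1313), Mul(-1, D)) = Add(Add(-13, -2), Mul(-1, Rational(-2884629, 843311))) = Add(-15, Rational(2884629, 843311)) = Rational(-9765036, 843311)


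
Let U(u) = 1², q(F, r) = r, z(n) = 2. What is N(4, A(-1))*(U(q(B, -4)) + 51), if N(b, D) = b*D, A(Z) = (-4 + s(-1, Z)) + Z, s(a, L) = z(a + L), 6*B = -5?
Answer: -624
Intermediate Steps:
B = -⅚ (B = (⅙)*(-5) = -⅚ ≈ -0.83333)
s(a, L) = 2
U(u) = 1
A(Z) = -2 + Z (A(Z) = (-4 + 2) + Z = -2 + Z)
N(b, D) = D*b
N(4, A(-1))*(U(q(B, -4)) + 51) = ((-2 - 1)*4)*(1 + 51) = -3*4*52 = -12*52 = -624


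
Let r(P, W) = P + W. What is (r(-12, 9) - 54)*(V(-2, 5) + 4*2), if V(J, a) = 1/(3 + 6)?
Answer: -1387/3 ≈ -462.33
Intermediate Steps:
V(J, a) = ⅑ (V(J, a) = 1/9 = ⅑)
(r(-12, 9) - 54)*(V(-2, 5) + 4*2) = ((-12 + 9) - 54)*(⅑ + 4*2) = (-3 - 54)*(⅑ + 8) = -57*73/9 = -1387/3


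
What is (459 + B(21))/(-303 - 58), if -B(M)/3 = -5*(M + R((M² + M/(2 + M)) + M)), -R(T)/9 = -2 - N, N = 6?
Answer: -1854/361 ≈ -5.1357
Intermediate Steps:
R(T) = 72 (R(T) = -9*(-2 - 1*6) = -9*(-2 - 6) = -9*(-8) = 72)
B(M) = 1080 + 15*M (B(M) = -(-15)*(M + 72) = -(-15)*(72 + M) = -3*(-360 - 5*M) = 1080 + 15*M)
(459 + B(21))/(-303 - 58) = (459 + (1080 + 15*21))/(-303 - 58) = (459 + (1080 + 315))/(-361) = (459 + 1395)*(-1/361) = 1854*(-1/361) = -1854/361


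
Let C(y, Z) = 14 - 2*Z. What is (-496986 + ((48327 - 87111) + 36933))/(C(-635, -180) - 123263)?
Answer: 166279/40963 ≈ 4.0592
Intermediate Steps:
(-496986 + ((48327 - 87111) + 36933))/(C(-635, -180) - 123263) = (-496986 + ((48327 - 87111) + 36933))/((14 - 2*(-180)) - 123263) = (-496986 + (-38784 + 36933))/((14 + 360) - 123263) = (-496986 - 1851)/(374 - 123263) = -498837/(-122889) = -498837*(-1/122889) = 166279/40963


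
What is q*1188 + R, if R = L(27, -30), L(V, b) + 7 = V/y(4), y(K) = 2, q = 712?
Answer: 1691725/2 ≈ 8.4586e+5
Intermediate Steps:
L(V, b) = -7 + V/2
R = 13/2 (R = -7 + (½)*27 = -7 + 27/2 = 13/2 ≈ 6.5000)
q*1188 + R = 712*1188 + 13/2 = 845856 + 13/2 = 1691725/2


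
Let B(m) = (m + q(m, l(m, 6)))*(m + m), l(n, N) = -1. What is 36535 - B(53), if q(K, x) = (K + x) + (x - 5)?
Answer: 26041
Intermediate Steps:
q(K, x) = -5 + K + 2*x (q(K, x) = (K + x) + (-5 + x) = -5 + K + 2*x)
B(m) = 2*m*(-7 + 2*m) (B(m) = (m + (-5 + m + 2*(-1)))*(m + m) = (m + (-5 + m - 2))*(2*m) = (m + (-7 + m))*(2*m) = (-7 + 2*m)*(2*m) = 2*m*(-7 + 2*m))
36535 - B(53) = 36535 - 2*53*(-7 + 2*53) = 36535 - 2*53*(-7 + 106) = 36535 - 2*53*99 = 36535 - 1*10494 = 36535 - 10494 = 26041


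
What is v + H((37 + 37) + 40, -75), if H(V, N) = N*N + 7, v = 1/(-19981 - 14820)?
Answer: 195999231/34801 ≈ 5632.0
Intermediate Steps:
v = -1/34801 (v = 1/(-34801) = -1/34801 ≈ -2.8735e-5)
H(V, N) = 7 + N**2 (H(V, N) = N**2 + 7 = 7 + N**2)
v + H((37 + 37) + 40, -75) = -1/34801 + (7 + (-75)**2) = -1/34801 + (7 + 5625) = -1/34801 + 5632 = 195999231/34801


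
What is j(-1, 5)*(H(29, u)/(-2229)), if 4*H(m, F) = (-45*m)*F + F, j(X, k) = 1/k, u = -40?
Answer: -2608/2229 ≈ -1.1700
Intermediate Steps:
H(m, F) = F/4 - 45*F*m/4 (H(m, F) = ((-45*m)*F + F)/4 = (-45*F*m + F)/4 = (F - 45*F*m)/4 = F/4 - 45*F*m/4)
j(-1, 5)*(H(29, u)/(-2229)) = (((1/4)*(-40)*(1 - 45*29))/(-2229))/5 = (((1/4)*(-40)*(1 - 1305))*(-1/2229))/5 = (((1/4)*(-40)*(-1304))*(-1/2229))/5 = (13040*(-1/2229))/5 = (1/5)*(-13040/2229) = -2608/2229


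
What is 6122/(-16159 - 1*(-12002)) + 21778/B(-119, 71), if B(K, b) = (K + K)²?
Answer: -128121711/117734554 ≈ -1.0882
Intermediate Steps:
B(K, b) = 4*K² (B(K, b) = (2*K)² = 4*K²)
6122/(-16159 - 1*(-12002)) + 21778/B(-119, 71) = 6122/(-16159 - 1*(-12002)) + 21778/((4*(-119)²)) = 6122/(-16159 + 12002) + 21778/((4*14161)) = 6122/(-4157) + 21778/56644 = 6122*(-1/4157) + 21778*(1/56644) = -6122/4157 + 10889/28322 = -128121711/117734554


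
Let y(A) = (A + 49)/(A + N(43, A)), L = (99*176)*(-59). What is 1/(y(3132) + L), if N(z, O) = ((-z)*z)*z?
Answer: -76375/78514725181 ≈ -9.7275e-7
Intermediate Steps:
N(z, O) = -z³ (N(z, O) = (-z²)*z = -z³)
L = -1028016 (L = 17424*(-59) = -1028016)
y(A) = (49 + A)/(-79507 + A) (y(A) = (A + 49)/(A - 1*43³) = (49 + A)/(A - 1*79507) = (49 + A)/(A - 79507) = (49 + A)/(-79507 + A))
1/(y(3132) + L) = 1/((49 + 3132)/(-79507 + 3132) - 1028016) = 1/(3181/(-76375) - 1028016) = 1/(-1/76375*3181 - 1028016) = 1/(-3181/76375 - 1028016) = 1/(-78514725181/76375) = -76375/78514725181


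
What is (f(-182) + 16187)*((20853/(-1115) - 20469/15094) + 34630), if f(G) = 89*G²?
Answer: 1726596884589918809/16829810 ≈ 1.0259e+11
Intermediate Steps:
(f(-182) + 16187)*((20853/(-1115) - 20469/15094) + 34630) = (89*(-182)² + 16187)*((20853/(-1115) - 20469/15094) + 34630) = (89*33124 + 16187)*((20853*(-1/1115) - 20469*1/15094) + 34630) = (2948036 + 16187)*((-20853/1115 - 20469/15094) + 34630) = 2964223*(-337578117/16829810 + 34630) = 2964223*(582478742183/16829810) = 1726596884589918809/16829810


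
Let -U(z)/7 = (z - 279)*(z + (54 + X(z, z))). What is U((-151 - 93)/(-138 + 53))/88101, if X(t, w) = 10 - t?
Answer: 10515008/7488585 ≈ 1.4041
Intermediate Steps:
U(z) = 124992 - 448*z (U(z) = -7*(z - 279)*(z + (54 + (10 - z))) = -7*(-279 + z)*(z + (64 - z)) = -7*(-279 + z)*64 = -7*(-17856 + 64*z) = 124992 - 448*z)
U((-151 - 93)/(-138 + 53))/88101 = (124992 - 448*(-151 - 93)/(-138 + 53))/88101 = (124992 - (-109312)/(-85))*(1/88101) = (124992 - (-109312)*(-1)/85)*(1/88101) = (124992 - 448*244/85)*(1/88101) = (124992 - 109312/85)*(1/88101) = (10515008/85)*(1/88101) = 10515008/7488585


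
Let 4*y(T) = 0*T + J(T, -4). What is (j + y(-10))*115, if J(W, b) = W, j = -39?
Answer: -9545/2 ≈ -4772.5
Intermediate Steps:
y(T) = T/4 (y(T) = (0*T + T)/4 = (0 + T)/4 = T/4)
(j + y(-10))*115 = (-39 + (¼)*(-10))*115 = (-39 - 5/2)*115 = -83/2*115 = -9545/2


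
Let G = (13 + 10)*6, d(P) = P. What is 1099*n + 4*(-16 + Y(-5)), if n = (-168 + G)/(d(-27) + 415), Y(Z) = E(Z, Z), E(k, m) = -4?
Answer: -32005/194 ≈ -164.97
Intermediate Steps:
Y(Z) = -4
G = 138 (G = 23*6 = 138)
n = -15/194 (n = (-168 + 138)/(-27 + 415) = -30/388 = -30*1/388 = -15/194 ≈ -0.077320)
1099*n + 4*(-16 + Y(-5)) = 1099*(-15/194) + 4*(-16 - 4) = -16485/194 + 4*(-20) = -16485/194 - 80 = -32005/194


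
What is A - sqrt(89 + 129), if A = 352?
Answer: 352 - sqrt(218) ≈ 337.24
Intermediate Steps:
A - sqrt(89 + 129) = 352 - sqrt(89 + 129) = 352 - sqrt(218)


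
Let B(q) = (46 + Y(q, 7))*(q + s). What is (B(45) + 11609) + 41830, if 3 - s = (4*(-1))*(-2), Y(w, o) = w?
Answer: 57079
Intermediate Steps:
s = -5 (s = 3 - 4*(-1)*(-2) = 3 - (-4)*(-2) = 3 - 1*8 = 3 - 8 = -5)
B(q) = (-5 + q)*(46 + q) (B(q) = (46 + q)*(q - 5) = (46 + q)*(-5 + q) = (-5 + q)*(46 + q))
(B(45) + 11609) + 41830 = ((-230 + 45² + 41*45) + 11609) + 41830 = ((-230 + 2025 + 1845) + 11609) + 41830 = (3640 + 11609) + 41830 = 15249 + 41830 = 57079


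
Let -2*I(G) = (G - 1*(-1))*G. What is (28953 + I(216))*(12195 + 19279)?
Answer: 173642058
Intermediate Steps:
I(G) = -G*(1 + G)/2 (I(G) = -(G - 1*(-1))*G/2 = -(G + 1)*G/2 = -(1 + G)*G/2 = -G*(1 + G)/2)
(28953 + I(216))*(12195 + 19279) = (28953 - ½*216*(1 + 216))*(12195 + 19279) = (28953 - ½*216*217)*31474 = (28953 - 23436)*31474 = 5517*31474 = 173642058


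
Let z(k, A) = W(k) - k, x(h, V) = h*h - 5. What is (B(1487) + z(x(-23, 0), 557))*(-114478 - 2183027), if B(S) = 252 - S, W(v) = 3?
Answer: 4034418780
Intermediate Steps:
x(h, V) = -5 + h² (x(h, V) = h² - 5 = -5 + h²)
z(k, A) = 3 - k
(B(1487) + z(x(-23, 0), 557))*(-114478 - 2183027) = ((252 - 1*1487) + (3 - (-5 + (-23)²)))*(-114478 - 2183027) = ((252 - 1487) + (3 - (-5 + 529)))*(-2297505) = (-1235 + (3 - 1*524))*(-2297505) = (-1235 + (3 - 524))*(-2297505) = (-1235 - 521)*(-2297505) = -1756*(-2297505) = 4034418780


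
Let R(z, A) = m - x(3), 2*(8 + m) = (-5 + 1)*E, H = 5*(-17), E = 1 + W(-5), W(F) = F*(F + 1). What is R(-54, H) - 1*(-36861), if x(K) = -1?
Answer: 36812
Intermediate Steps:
W(F) = F*(1 + F)
E = 21 (E = 1 - 5*(1 - 5) = 1 - 5*(-4) = 1 + 20 = 21)
H = -85
m = -50 (m = -8 + ((-5 + 1)*21)/2 = -8 + (-4*21)/2 = -8 + (½)*(-84) = -8 - 42 = -50)
R(z, A) = -49 (R(z, A) = -50 - 1*(-1) = -50 + 1 = -49)
R(-54, H) - 1*(-36861) = -49 - 1*(-36861) = -49 + 36861 = 36812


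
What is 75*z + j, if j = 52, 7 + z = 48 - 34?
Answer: 577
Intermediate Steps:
z = 7 (z = -7 + (48 - 34) = -7 + 14 = 7)
75*z + j = 75*7 + 52 = 525 + 52 = 577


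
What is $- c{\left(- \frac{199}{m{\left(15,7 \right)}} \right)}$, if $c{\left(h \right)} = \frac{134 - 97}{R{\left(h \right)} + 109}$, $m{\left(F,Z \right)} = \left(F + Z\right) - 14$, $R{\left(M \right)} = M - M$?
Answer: $- \frac{37}{109} \approx -0.33945$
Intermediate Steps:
$R{\left(M \right)} = 0$
$m{\left(F,Z \right)} = -14 + F + Z$
$c{\left(h \right)} = \frac{37}{109}$ ($c{\left(h \right)} = \frac{134 - 97}{0 + 109} = \frac{37}{109}$)
$- c{\left(- \frac{199}{m{\left(15,7 \right)}} \right)} = \left(-1\right) \frac{37}{109} = - \frac{37}{109}$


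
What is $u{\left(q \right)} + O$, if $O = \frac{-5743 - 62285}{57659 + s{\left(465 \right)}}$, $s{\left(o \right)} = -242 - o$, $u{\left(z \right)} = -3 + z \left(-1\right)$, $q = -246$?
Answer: $\frac{1147609}{4746} \approx 241.81$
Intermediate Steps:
$u{\left(z \right)} = -3 - z$
$O = - \frac{5669}{4746}$ ($O = \frac{-5743 - 62285}{57659 - 707} = - \frac{68028}{57659 - 707} = - \frac{68028}{56952} = \left(-68028\right) \frac{1}{56952} = - \frac{5669}{4746} \approx -1.1945$)
$u{\left(q \right)} + O = \left(-3 - -246\right) - \frac{5669}{4746} = \left(-3 + 246\right) - \frac{5669}{4746} = 243 - \frac{5669}{4746} = \frac{1147609}{4746}$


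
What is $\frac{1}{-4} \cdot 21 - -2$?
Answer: $- \frac{13}{4} \approx -3.25$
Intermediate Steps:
$\frac{1}{-4} \cdot 21 - -2 = \left(- \frac{1}{4}\right) 21 + \left(12 - 10\right) = - \frac{21}{4} + 2 = - \frac{13}{4}$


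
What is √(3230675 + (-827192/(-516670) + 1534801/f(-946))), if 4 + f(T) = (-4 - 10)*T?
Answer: √124947093945371865230/6218828 ≈ 1797.4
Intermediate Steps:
f(T) = -4 - 14*T (f(T) = -4 + (-4 - 10)*T = -4 - 14*T)
√(3230675 + (-827192/(-516670) + 1534801/f(-946))) = √(3230675 + (-827192/(-516670) + 1534801/(-4 - 14*(-946)))) = √(3230675 + (-827192*(-1/516670) + 1534801/(-4 + 13244))) = √(3230675 + (413596/258335 + 1534801/13240)) = √(3230675 + 16078753095/136814216) = √(442018346028895/136814216) = √124947093945371865230/6218828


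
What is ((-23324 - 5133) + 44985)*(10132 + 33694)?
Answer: 724356128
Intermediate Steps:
((-23324 - 5133) + 44985)*(10132 + 33694) = (-28457 + 44985)*43826 = 16528*43826 = 724356128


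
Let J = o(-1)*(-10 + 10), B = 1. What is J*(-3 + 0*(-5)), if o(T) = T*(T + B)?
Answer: 0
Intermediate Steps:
o(T) = T*(1 + T) (o(T) = T*(T + 1) = T*(1 + T))
J = 0 (J = (-(1 - 1))*(-10 + 10) = -1*0*0 = 0*0 = 0)
J*(-3 + 0*(-5)) = 0*(-3 + 0*(-5)) = 0*(-3 + 0) = 0*(-3) = 0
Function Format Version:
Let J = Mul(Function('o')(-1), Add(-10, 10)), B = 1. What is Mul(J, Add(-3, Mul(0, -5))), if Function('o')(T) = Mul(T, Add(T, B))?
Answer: 0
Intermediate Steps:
Function('o')(T) = Mul(T, Add(1, T)) (Function('o')(T) = Mul(T, Add(T, 1)) = Mul(T, Add(1, T)))
J = 0 (J = Mul(Mul(-1, Add(1, -1)), Add(-10, 10)) = Mul(Mul(-1, 0), 0) = Mul(0, 0) = 0)
Mul(J, Add(-3, Mul(0, -5))) = Mul(0, Add(-3, Mul(0, -5))) = Mul(0, Add(-3, 0)) = Mul(0, -3) = 0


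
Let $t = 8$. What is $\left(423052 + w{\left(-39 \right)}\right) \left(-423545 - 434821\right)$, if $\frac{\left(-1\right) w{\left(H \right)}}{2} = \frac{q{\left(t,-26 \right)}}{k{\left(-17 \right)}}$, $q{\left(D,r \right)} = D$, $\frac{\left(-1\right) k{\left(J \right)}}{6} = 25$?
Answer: $- \frac{9078338614776}{25} \approx -3.6313 \cdot 10^{11}$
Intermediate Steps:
$k{\left(J \right)} = -150$ ($k{\left(J \right)} = \left(-6\right) 25 = -150$)
$w{\left(H \right)} = \frac{8}{75}$ ($w{\left(H \right)} = - 2 \frac{8}{-150} = - 2 \cdot 8 \left(- \frac{1}{150}\right) = \left(-2\right) \left(- \frac{4}{75}\right) = \frac{8}{75}$)
$\left(423052 + w{\left(-39 \right)}\right) \left(-423545 - 434821\right) = \left(423052 + \frac{8}{75}\right) \left(-423545 - 434821\right) = \frac{31728908}{75} \left(-858366\right) = - \frac{9078338614776}{25}$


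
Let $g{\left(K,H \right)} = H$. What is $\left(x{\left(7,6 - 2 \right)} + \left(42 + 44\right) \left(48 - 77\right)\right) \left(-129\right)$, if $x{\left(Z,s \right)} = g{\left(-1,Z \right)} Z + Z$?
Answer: $314502$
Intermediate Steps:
$x{\left(Z,s \right)} = Z + Z^{2}$ ($x{\left(Z,s \right)} = Z Z + Z = Z^{2} + Z = Z + Z^{2}$)
$\left(x{\left(7,6 - 2 \right)} + \left(42 + 44\right) \left(48 - 77\right)\right) \left(-129\right) = \left(7 \left(1 + 7\right) + \left(42 + 44\right) \left(48 - 77\right)\right) \left(-129\right) = \left(7 \cdot 8 + 86 \left(-29\right)\right) \left(-129\right) = \left(56 - 2494\right) \left(-129\right) = \left(-2438\right) \left(-129\right) = 314502$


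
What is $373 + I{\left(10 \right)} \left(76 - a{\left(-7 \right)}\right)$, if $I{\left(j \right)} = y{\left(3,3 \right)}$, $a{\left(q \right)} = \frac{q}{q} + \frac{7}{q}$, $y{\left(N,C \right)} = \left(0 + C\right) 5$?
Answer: $1513$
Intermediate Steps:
$y{\left(N,C \right)} = 5 C$ ($y{\left(N,C \right)} = C 5 = 5 C$)
$a{\left(q \right)} = 1 + \frac{7}{q}$
$I{\left(j \right)} = 15$ ($I{\left(j \right)} = 5 \cdot 3 = 15$)
$373 + I{\left(10 \right)} \left(76 - a{\left(-7 \right)}\right) = 373 + 15 \left(76 - \frac{7 - 7}{-7}\right) = 373 + 15 \left(76 - \left(- \frac{1}{7}\right) 0\right) = 373 + 15 \left(76 - 0\right) = 373 + 15 \left(76 + 0\right) = 373 + 15 \cdot 76 = 373 + 1140 = 1513$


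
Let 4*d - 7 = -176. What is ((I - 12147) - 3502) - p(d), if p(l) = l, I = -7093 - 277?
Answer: -91907/4 ≈ -22977.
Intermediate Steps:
d = -169/4 (d = 7/4 + (1/4)*(-176) = 7/4 - 44 = -169/4 ≈ -42.250)
I = -7370
((I - 12147) - 3502) - p(d) = ((-7370 - 12147) - 3502) - 1*(-169/4) = (-19517 - 3502) + 169/4 = -23019 + 169/4 = -91907/4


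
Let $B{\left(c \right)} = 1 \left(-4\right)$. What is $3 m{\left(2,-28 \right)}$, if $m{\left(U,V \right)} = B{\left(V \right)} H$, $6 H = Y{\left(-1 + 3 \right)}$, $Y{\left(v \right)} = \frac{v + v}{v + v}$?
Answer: $-2$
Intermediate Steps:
$Y{\left(v \right)} = 1$ ($Y{\left(v \right)} = \frac{2 v}{2 v} = 2 v \frac{1}{2 v} = 1$)
$H = \frac{1}{6}$ ($H = \frac{1}{6} \cdot 1 = \frac{1}{6} \approx 0.16667$)
$B{\left(c \right)} = -4$
$m{\left(U,V \right)} = - \frac{2}{3}$ ($m{\left(U,V \right)} = \left(-4\right) \frac{1}{6} = - \frac{2}{3}$)
$3 m{\left(2,-28 \right)} = 3 \left(- \frac{2}{3}\right) = -2$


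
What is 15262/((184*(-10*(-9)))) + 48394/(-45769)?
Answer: -51439081/378967320 ≈ -0.13573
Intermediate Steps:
15262/((184*(-10*(-9)))) + 48394/(-45769) = 15262/((184*90)) + 48394*(-1/45769) = 15262/16560 - 48394/45769 = 15262*(1/16560) - 48394/45769 = 7631/8280 - 48394/45769 = -51439081/378967320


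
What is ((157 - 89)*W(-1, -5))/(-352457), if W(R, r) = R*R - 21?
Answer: 1360/352457 ≈ 0.0038586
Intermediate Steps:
W(R, r) = -21 + R² (W(R, r) = R² - 21 = -21 + R²)
((157 - 89)*W(-1, -5))/(-352457) = ((157 - 89)*(-21 + (-1)²))/(-352457) = (68*(-21 + 1))*(-1/352457) = (68*(-20))*(-1/352457) = -1360*(-1/352457) = 1360/352457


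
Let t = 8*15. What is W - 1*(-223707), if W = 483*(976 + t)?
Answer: 753075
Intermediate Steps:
t = 120
W = 529368 (W = 483*(976 + 120) = 483*1096 = 529368)
W - 1*(-223707) = 529368 - 1*(-223707) = 529368 + 223707 = 753075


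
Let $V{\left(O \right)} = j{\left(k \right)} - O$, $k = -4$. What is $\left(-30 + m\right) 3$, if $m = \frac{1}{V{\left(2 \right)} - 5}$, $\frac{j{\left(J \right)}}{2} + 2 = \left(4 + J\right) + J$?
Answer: $- \frac{1713}{19} \approx -90.158$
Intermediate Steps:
$j{\left(J \right)} = 4 + 4 J$ ($j{\left(J \right)} = -4 + 2 \left(\left(4 + J\right) + J\right) = -4 + 2 \left(4 + 2 J\right) = -4 + \left(8 + 4 J\right) = 4 + 4 J$)
$V{\left(O \right)} = -12 - O$ ($V{\left(O \right)} = \left(4 + 4 \left(-4\right)\right) - O = \left(4 - 16\right) - O = -12 - O$)
$m = - \frac{1}{19}$ ($m = \frac{1}{\left(-12 - 2\right) - 5} = \frac{1}{-14 - 5} = \frac{1}{-19} = - \frac{1}{19} \approx -0.052632$)
$\left(-30 + m\right) 3 = \left(-30 - \frac{1}{19}\right) 3 = \left(- \frac{571}{19}\right) 3 = - \frac{1713}{19}$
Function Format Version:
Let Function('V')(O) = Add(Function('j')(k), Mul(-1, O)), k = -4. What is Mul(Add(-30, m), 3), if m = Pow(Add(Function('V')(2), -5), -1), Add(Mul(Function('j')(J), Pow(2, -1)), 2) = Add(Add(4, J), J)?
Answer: Rational(-1713, 19) ≈ -90.158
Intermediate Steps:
Function('j')(J) = Add(4, Mul(4, J)) (Function('j')(J) = Add(-4, Mul(2, Add(Add(4, J), J))) = Add(-4, Mul(2, Add(4, Mul(2, J)))) = Add(-4, Add(8, Mul(4, J))) = Add(4, Mul(4, J)))
Function('V')(O) = Add(-12, Mul(-1, O)) (Function('V')(O) = Add(Add(4, Mul(4, -4)), Mul(-1, O)) = Add(Add(4, -16), Mul(-1, O)) = Add(-12, Mul(-1, O)))
m = Rational(-1, 19) (m = Pow(Add(Add(-12, Mul(-1, 2)), -5), -1) = Pow(Add(Add(-12, -2), -5), -1) = Pow(Add(-14, -5), -1) = Pow(-19, -1) = Rational(-1, 19) ≈ -0.052632)
Mul(Add(-30, m), 3) = Mul(Add(-30, Rational(-1, 19)), 3) = Mul(Rational(-571, 19), 3) = Rational(-1713, 19)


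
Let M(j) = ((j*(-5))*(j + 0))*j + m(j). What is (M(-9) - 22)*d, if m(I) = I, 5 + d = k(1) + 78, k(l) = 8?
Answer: 292734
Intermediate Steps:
d = 81 (d = -5 + (8 + 78) = -5 + 86 = 81)
M(j) = j - 5*j**3 (M(j) = ((j*(-5))*(j + 0))*j + j = ((-5*j)*j)*j + j = (-5*j**2)*j + j = -5*j**3 + j = j - 5*j**3)
(M(-9) - 22)*d = ((-9 - 5*(-9)**3) - 22)*81 = ((-9 - 5*(-729)) - 22)*81 = ((-9 + 3645) - 22)*81 = (3636 - 22)*81 = 3614*81 = 292734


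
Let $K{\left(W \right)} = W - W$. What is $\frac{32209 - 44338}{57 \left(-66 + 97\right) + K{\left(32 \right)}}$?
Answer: $- \frac{4043}{589} \approx -6.8642$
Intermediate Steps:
$K{\left(W \right)} = 0$
$\frac{32209 - 44338}{57 \left(-66 + 97\right) + K{\left(32 \right)}} = \frac{32209 - 44338}{57 \left(-66 + 97\right) + 0} = - \frac{12129}{57 \cdot 31 + 0} = - \frac{12129}{1767 + 0} = - \frac{12129}{1767} = \left(-12129\right) \frac{1}{1767} = - \frac{4043}{589}$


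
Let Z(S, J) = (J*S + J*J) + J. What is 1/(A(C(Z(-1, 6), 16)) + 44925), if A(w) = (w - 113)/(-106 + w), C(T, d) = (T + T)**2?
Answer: 5078/228134221 ≈ 2.2259e-5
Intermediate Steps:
Z(S, J) = J + J**2 + J*S (Z(S, J) = (J*S + J**2) + J = (J**2 + J*S) + J = J + J**2 + J*S)
C(T, d) = 4*T**2 (C(T, d) = (2*T)**2 = 4*T**2)
A(w) = (-113 + w)/(-106 + w)
1/(A(C(Z(-1, 6), 16)) + 44925) = 1/((-113 + 4*(6*(1 + 6 - 1))**2)/(-106 + 4*(6*(1 + 6 - 1))**2) + 44925) = 1/((-113 + 4*(6*6)**2)/(-106 + 4*(6*6)**2) + 44925) = 1/((-113 + 4*36**2)/(-106 + 4*36**2) + 44925) = 1/((-113 + 4*1296)/(-106 + 4*1296) + 44925) = 1/((-113 + 5184)/(-106 + 5184) + 44925) = 1/(5071/5078 + 44925) = 1/(228134221/5078) = 5078/228134221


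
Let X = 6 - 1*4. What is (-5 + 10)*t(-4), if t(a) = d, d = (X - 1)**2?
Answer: 5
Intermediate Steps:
X = 2 (X = 6 - 4 = 2)
d = 1 (d = (2 - 1)**2 = 1**2 = 1)
t(a) = 1
(-5 + 10)*t(-4) = (-5 + 10)*1 = 5*1 = 5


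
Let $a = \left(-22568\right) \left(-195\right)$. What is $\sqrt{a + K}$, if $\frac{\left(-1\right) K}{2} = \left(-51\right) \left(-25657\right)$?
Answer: $3 \sqrt{198194} \approx 1335.6$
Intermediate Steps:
$a = 4400760$
$K = -2617014$ ($K = - 2 \left(\left(-51\right) \left(-25657\right)\right) = \left(-2\right) 1308507 = -2617014$)
$\sqrt{a + K} = \sqrt{4400760 - 2617014} = \sqrt{1783746} = 3 \sqrt{198194}$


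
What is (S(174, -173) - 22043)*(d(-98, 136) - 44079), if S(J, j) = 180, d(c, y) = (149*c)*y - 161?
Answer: 44384338656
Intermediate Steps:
d(c, y) = -161 + 149*c*y (d(c, y) = 149*c*y - 161 = -161 + 149*c*y)
(S(174, -173) - 22043)*(d(-98, 136) - 44079) = (180 - 22043)*((-161 + 149*(-98)*136) - 44079) = -21863*((-161 - 1985872) - 44079) = -21863*(-1986033 - 44079) = -21863*(-2030112) = 44384338656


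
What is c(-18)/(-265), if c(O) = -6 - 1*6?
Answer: 12/265 ≈ 0.045283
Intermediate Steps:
c(O) = -12 (c(O) = -6 - 6 = -12)
c(-18)/(-265) = -12/(-265) = -1/265*(-12) = 12/265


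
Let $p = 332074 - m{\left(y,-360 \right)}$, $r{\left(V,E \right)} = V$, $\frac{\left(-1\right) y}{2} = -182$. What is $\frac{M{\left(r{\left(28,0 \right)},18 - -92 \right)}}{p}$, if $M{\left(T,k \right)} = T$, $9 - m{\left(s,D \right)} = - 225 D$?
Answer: $\frac{28}{413065} \approx 6.7786 \cdot 10^{-5}$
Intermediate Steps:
$y = 364$ ($y = \left(-2\right) \left(-182\right) = 364$)
$m{\left(s,D \right)} = 9 + 225 D$ ($m{\left(s,D \right)} = 9 - - 225 D = 9 + 225 D$)
$p = 413065$ ($p = 332074 - \left(9 + 225 \left(-360\right)\right) = 332074 - \left(9 - 81000\right) = 332074 - -80991 = 332074 + 80991 = 413065$)
$\frac{M{\left(r{\left(28,0 \right)},18 - -92 \right)}}{p} = \frac{28}{413065}$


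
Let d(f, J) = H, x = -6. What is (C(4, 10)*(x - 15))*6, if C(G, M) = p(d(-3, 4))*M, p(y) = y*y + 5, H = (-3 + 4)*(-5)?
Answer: -37800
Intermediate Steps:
H = -5 (H = 1*(-5) = -5)
d(f, J) = -5
p(y) = 5 + y² (p(y) = y² + 5 = 5 + y²)
C(G, M) = 30*M (C(G, M) = (5 + (-5)²)*M = (5 + 25)*M = 30*M)
(C(4, 10)*(x - 15))*6 = ((30*10)*(-6 - 15))*6 = (300*(-21))*6 = -6300*6 = -37800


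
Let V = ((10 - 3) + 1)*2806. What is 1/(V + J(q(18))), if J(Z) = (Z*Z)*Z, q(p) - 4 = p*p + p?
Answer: 1/41444184 ≈ 2.4129e-8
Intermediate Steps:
q(p) = 4 + p + p**2 (q(p) = 4 + (p*p + p) = 4 + (p**2 + p) = 4 + (p + p**2) = 4 + p + p**2)
J(Z) = Z**3 (J(Z) = Z**2*Z = Z**3)
V = 22448 (V = (7 + 1)*2806 = 8*2806 = 22448)
1/(V + J(q(18))) = 1/(22448 + (4 + 18 + 18**2)**3) = 1/(22448 + (4 + 18 + 324)**3) = 1/(22448 + 346**3) = 1/(22448 + 41421736) = 1/41444184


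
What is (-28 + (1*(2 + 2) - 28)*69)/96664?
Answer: -421/24166 ≈ -0.017421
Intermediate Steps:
(-28 + (1*(2 + 2) - 28)*69)/96664 = (-28 + (1*4 - 28)*69)*(1/96664) = (-28 + (4 - 28)*69)*(1/96664) = (-28 - 24*69)*(1/96664) = (-28 - 1656)*(1/96664) = -1684*1/96664 = -421/24166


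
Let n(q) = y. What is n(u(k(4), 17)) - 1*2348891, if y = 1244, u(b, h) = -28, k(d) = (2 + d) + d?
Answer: -2347647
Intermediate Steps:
k(d) = 2 + 2*d
n(q) = 1244
n(u(k(4), 17)) - 1*2348891 = 1244 - 1*2348891 = 1244 - 2348891 = -2347647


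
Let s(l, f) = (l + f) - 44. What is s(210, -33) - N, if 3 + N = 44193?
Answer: -44057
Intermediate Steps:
N = 44190 (N = -3 + 44193 = 44190)
s(l, f) = -44 + f + l (s(l, f) = (f + l) - 44 = -44 + f + l)
s(210, -33) - N = (-44 - 33 + 210) - 1*44190 = 133 - 44190 = -44057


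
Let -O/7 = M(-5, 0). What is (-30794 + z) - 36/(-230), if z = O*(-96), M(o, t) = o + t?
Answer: -3927692/115 ≈ -34154.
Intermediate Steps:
O = 35 (O = -7*(-5 + 0) = -7*(-5) = 35)
z = -3360 (z = 35*(-96) = -3360)
(-30794 + z) - 36/(-230) = (-30794 - 3360) - 36/(-230) = -34154 - 1/230*(-36) = -34154 + 18/115 = -3927692/115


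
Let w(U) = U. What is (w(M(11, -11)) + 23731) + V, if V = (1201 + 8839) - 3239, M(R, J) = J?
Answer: 30521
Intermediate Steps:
V = 6801 (V = 10040 - 3239 = 6801)
(w(M(11, -11)) + 23731) + V = (-11 + 23731) + 6801 = 23720 + 6801 = 30521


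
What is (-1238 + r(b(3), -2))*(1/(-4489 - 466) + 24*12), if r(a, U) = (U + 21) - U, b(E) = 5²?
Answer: -1736706463/4955 ≈ -3.5050e+5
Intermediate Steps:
b(E) = 25
r(a, U) = 21 (r(a, U) = (21 + U) - U = 21)
(-1238 + r(b(3), -2))*(1/(-4489 - 466) + 24*12) = (-1238 + 21)*(1/(-4489 - 466) + 24*12) = -1217*(1/(-4955) + 288) = -1217*(-1/4955 + 288) = -1217*1427039/4955 = -1736706463/4955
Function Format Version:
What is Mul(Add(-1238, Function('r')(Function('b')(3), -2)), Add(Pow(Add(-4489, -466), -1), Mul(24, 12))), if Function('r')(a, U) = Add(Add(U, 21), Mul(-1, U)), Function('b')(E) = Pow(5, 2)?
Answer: Rational(-1736706463, 4955) ≈ -3.5050e+5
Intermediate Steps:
Function('b')(E) = 25
Function('r')(a, U) = 21 (Function('r')(a, U) = Add(Add(21, U), Mul(-1, U)) = 21)
Mul(Add(-1238, Function('r')(Function('b')(3), -2)), Add(Pow(Add(-4489, -466), -1), Mul(24, 12))) = Mul(Add(-1238, 21), Add(Pow(Add(-4489, -466), -1), Mul(24, 12))) = Mul(-1217, Add(Pow(-4955, -1), 288)) = Mul(-1217, Add(Rational(-1, 4955), 288)) = Mul(-1217, Rational(1427039, 4955)) = Rational(-1736706463, 4955)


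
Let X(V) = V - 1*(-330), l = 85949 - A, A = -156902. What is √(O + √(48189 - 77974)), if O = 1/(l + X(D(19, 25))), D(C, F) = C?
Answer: √(38 + 9241600*I*√29785)/3040 ≈ 9.2893 + 9.2893*I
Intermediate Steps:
l = 242851 (l = 85949 - 1*(-156902) = 85949 + 156902 = 242851)
X(V) = 330 + V (X(V) = V + 330 = 330 + V)
O = 1/243200 (O = 1/(242851 + (330 + 19)) = 1/(242851 + 349) = 1/243200 ≈ 4.1118e-6)
√(O + √(48189 - 77974)) = √(1/243200 + √(48189 - 77974)) = √(1/243200 + √(-29785)) = √(1/243200 + I*√29785)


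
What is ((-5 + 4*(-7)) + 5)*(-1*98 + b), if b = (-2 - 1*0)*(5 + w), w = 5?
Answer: 3304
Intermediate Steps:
b = -20 (b = (-2 - 1*0)*(5 + 5) = (-2 + 0)*10 = -2*10 = -20)
((-5 + 4*(-7)) + 5)*(-1*98 + b) = ((-5 + 4*(-7)) + 5)*(-1*98 - 20) = ((-5 - 28) + 5)*(-98 - 20) = (-33 + 5)*(-118) = -28*(-118) = 3304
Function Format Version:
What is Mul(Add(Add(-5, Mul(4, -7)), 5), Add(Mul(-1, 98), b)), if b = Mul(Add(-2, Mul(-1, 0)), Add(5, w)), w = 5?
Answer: 3304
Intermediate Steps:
b = -20 (b = Mul(Add(-2, Mul(-1, 0)), Add(5, 5)) = Mul(Add(-2, 0), 10) = Mul(-2, 10) = -20)
Mul(Add(Add(-5, Mul(4, -7)), 5), Add(Mul(-1, 98), b)) = Mul(Add(Add(-5, Mul(4, -7)), 5), Add(Mul(-1, 98), -20)) = Mul(Add(Add(-5, -28), 5), Add(-98, -20)) = Mul(Add(-33, 5), -118) = Mul(-28, -118) = 3304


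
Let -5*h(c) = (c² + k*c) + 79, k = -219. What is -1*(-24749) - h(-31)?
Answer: 131574/5 ≈ 26315.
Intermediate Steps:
h(c) = -79/5 - c²/5 + 219*c/5 (h(c) = -((c² - 219*c) + 79)/5 = -(79 + c² - 219*c)/5 = -79/5 - c²/5 + 219*c/5)
-1*(-24749) - h(-31) = -1*(-24749) - (-79/5 - ⅕*(-31)² + (219/5)*(-31)) = 24749 - (-79/5 - ⅕*961 - 6789/5) = 24749 - (-79/5 - 961/5 - 6789/5) = 24749 - 1*(-7829/5) = 24749 + 7829/5 = 131574/5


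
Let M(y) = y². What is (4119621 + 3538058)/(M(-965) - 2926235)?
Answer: -7657679/1995010 ≈ -3.8384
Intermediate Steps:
(4119621 + 3538058)/(M(-965) - 2926235) = (4119621 + 3538058)/((-965)² - 2926235) = 7657679/(931225 - 2926235) = 7657679/(-1995010) = 7657679*(-1/1995010) = -7657679/1995010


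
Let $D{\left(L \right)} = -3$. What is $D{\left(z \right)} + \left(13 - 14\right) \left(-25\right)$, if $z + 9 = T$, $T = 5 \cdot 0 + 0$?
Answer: $22$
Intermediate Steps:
$T = 0$ ($T = 0 + 0 = 0$)
$z = -9$ ($z = -9 + 0 = -9$)
$D{\left(z \right)} + \left(13 - 14\right) \left(-25\right) = -3 + \left(13 - 14\right) \left(-25\right) = -3 - -25 = -3 + 25 = 22$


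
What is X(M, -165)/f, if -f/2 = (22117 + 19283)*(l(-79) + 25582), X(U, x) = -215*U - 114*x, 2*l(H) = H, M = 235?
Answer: 6343/422983800 ≈ 1.4996e-5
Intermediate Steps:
l(H) = H/2
f = -2114919000 (f = -2*(22117 + 19283)*((½)*(-79) + 25582) = -82800*(-79/2 + 25582) = -82800*51085/2 = -2*1057459500 = -2114919000)
X(M, -165)/f = (-215*235 - 114*(-165))/(-2114919000) = (-50525 + 18810)*(-1/2114919000) = -31715*(-1/2114919000) = 6343/422983800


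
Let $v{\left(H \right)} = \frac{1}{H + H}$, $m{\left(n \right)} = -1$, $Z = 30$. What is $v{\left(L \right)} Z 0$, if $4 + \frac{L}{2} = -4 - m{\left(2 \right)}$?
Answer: $0$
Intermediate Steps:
$L = -14$ ($L = -8 + 2 \left(-4 - -1\right) = -8 + 2 \left(-4 + 1\right) = -8 + 2 \left(-3\right) = -8 - 6 = -14$)
$v{\left(H \right)} = \frac{1}{2 H}$
$v{\left(L \right)} Z 0 = \frac{1}{2 \left(-14\right)} 30 \cdot 0 = \frac{1}{2} \left(- \frac{1}{14}\right) 30 \cdot 0 = \left(- \frac{1}{28}\right) 30 \cdot 0 = \left(- \frac{15}{14}\right) 0 = 0$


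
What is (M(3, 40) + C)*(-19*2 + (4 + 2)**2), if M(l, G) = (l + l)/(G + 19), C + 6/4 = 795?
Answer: -93645/59 ≈ -1587.2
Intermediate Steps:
C = 1587/2 (C = -3/2 + 795 = 1587/2 ≈ 793.50)
M(l, G) = 2*l/(19 + G) (M(l, G) = (2*l)/(19 + G) = 2*l/(19 + G))
(M(3, 40) + C)*(-19*2 + (4 + 2)**2) = (2*3/(19 + 40) + 1587/2)*(-19*2 + (4 + 2)**2) = (2*3/59 + 1587/2)*(-38 + 6**2) = (2*3*(1/59) + 1587/2)*(-38 + 36) = (6/59 + 1587/2)*(-2) = (93645/118)*(-2) = -93645/59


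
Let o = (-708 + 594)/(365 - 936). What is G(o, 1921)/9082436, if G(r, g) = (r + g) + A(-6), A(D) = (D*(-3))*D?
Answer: 1035337/5186070956 ≈ 0.00019964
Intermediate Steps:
o = 114/571 (o = -114/(-571) = -114*(-1/571) = 114/571 ≈ 0.19965)
A(D) = -3*D**2 (A(D) = (-3*D)*D = -3*D**2)
G(r, g) = -108 + g + r (G(r, g) = (r + g) - 3*(-6)**2 = (g + r) - 3*36 = (g + r) - 108 = -108 + g + r)
G(o, 1921)/9082436 = (-108 + 1921 + 114/571)/9082436 = (1035337/571)*(1/9082436) = 1035337/5186070956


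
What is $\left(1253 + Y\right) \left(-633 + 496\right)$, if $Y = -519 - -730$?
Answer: $-200568$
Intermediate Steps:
$Y = 211$ ($Y = -519 + 730 = 211$)
$\left(1253 + Y\right) \left(-633 + 496\right) = \left(1253 + 211\right) \left(-633 + 496\right) = 1464 \left(-137\right) = -200568$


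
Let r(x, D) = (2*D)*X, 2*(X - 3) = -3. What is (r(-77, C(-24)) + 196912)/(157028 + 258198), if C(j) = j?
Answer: 740/1561 ≈ 0.47406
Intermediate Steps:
X = 3/2 (X = 3 + (1/2)*(-3) = 3 - 3/2 = 3/2 ≈ 1.5000)
r(x, D) = 3*D (r(x, D) = (2*D)*(3/2) = 3*D)
(r(-77, C(-24)) + 196912)/(157028 + 258198) = (3*(-24) + 196912)/(157028 + 258198) = (-72 + 196912)/415226 = 196840*(1/415226) = 740/1561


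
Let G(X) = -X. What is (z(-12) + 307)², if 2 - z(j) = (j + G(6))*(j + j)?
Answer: 15129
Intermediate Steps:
z(j) = 2 - 2*j*(-6 + j) (z(j) = 2 - (j - 1*6)*(j + j) = 2 - (j - 6)*2*j = 2 - (-6 + j)*2*j = 2 - 2*j*(-6 + j))
(z(-12) + 307)² = ((2 - 2*(-12)² + 12*(-12)) + 307)² = ((2 - 2*144 - 144) + 307)² = ((2 - 288 - 144) + 307)² = (-430 + 307)² = (-123)² = 15129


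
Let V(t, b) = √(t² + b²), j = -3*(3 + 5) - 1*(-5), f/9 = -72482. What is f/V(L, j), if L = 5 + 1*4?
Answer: -326169*√442/221 ≈ -31029.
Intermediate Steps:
f = -652338 (f = 9*(-72482) = -652338)
L = 9 (L = 5 + 4 = 9)
j = -19 (j = -3*8 + 5 = -24 + 5 = -19)
V(t, b) = √(b² + t²)
f/V(L, j) = -652338/√((-19)² + 9²) = -652338/√(361 + 81) = -652338*√442/442 = -326169*√442/221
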